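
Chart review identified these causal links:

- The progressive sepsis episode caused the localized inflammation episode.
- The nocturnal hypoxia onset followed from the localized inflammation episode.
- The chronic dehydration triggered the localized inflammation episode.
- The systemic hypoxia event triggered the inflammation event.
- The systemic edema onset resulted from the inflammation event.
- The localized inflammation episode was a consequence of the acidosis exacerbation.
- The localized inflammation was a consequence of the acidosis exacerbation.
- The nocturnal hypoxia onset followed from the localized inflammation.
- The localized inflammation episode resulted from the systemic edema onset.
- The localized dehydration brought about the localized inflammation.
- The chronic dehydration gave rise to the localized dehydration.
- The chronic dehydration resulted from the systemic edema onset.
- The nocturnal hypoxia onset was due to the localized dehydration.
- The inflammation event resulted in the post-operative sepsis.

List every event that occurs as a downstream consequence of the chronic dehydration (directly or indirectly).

Direct effects: the localized inflammation episode, the localized dehydration.
2 steps out: the localized inflammation, the nocturnal hypoxia onset.
Not reachable from it: the acidosis exacerbation, the systemic hypoxia event, the inflammation event, the systemic edema onset, the progressive sepsis episode, the post-operative sepsis.

the localized dehydration, the localized inflammation, the localized inflammation episode, the nocturnal hypoxia onset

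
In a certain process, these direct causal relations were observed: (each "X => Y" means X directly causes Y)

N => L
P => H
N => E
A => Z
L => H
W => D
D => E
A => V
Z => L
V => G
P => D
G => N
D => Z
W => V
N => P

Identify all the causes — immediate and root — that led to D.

Immediate causes of D: W, P.
Further upstream: A, V, G, N.

A, G, N, P, V, W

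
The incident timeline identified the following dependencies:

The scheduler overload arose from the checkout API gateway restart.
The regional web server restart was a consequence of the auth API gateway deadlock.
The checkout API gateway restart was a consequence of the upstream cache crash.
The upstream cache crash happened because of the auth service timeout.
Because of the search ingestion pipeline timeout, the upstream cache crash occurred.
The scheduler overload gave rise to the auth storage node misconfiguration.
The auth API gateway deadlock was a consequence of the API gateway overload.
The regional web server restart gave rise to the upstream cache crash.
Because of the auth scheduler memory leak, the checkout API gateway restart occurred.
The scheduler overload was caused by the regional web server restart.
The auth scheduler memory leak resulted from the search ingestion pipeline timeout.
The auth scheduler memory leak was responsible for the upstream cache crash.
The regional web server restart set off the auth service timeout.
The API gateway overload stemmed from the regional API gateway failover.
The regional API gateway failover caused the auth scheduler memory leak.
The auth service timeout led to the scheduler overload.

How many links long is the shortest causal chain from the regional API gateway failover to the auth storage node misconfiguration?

Shortest chain: the regional API gateway failover → the auth scheduler memory leak → the checkout API gateway restart → the scheduler overload → the auth storage node misconfiguration.

4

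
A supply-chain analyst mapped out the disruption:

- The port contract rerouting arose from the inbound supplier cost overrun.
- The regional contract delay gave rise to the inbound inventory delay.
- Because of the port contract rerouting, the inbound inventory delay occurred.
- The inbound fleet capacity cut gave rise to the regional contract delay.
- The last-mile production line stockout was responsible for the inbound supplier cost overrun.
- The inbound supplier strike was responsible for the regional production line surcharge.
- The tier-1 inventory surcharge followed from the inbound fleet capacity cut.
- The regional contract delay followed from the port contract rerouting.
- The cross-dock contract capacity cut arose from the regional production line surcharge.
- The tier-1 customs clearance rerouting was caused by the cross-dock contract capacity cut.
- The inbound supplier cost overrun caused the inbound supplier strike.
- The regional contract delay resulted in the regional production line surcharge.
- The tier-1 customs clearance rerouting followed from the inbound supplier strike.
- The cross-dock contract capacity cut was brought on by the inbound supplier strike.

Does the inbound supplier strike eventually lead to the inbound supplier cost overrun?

No

The inbound supplier strike leads to the regional production line surcharge, the cross-dock contract capacity cut, the tier-1 customs clearance rerouting; the inbound supplier cost overrun is not among them.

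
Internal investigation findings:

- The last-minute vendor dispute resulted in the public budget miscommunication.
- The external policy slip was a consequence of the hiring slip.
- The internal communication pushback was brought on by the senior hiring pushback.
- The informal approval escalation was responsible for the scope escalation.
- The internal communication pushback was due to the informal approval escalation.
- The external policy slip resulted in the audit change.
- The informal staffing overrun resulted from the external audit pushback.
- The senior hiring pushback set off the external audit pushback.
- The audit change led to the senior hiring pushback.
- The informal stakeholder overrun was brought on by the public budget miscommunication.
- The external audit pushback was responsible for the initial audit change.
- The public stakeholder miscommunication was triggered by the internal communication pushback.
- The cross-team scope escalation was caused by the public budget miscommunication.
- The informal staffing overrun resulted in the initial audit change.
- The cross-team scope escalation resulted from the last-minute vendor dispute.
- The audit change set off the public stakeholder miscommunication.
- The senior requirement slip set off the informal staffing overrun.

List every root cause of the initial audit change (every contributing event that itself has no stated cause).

Tracing upstream from the initial audit change: the initial audit change ← the external audit pushback ← the senior hiring pushback ← the audit change ← the external policy slip ← the hiring slip.
A separate upstream branch: the initial audit change ← the informal staffing overrun ← the senior requirement slip.
Each of those chain origins has no stated cause.

the hiring slip, the senior requirement slip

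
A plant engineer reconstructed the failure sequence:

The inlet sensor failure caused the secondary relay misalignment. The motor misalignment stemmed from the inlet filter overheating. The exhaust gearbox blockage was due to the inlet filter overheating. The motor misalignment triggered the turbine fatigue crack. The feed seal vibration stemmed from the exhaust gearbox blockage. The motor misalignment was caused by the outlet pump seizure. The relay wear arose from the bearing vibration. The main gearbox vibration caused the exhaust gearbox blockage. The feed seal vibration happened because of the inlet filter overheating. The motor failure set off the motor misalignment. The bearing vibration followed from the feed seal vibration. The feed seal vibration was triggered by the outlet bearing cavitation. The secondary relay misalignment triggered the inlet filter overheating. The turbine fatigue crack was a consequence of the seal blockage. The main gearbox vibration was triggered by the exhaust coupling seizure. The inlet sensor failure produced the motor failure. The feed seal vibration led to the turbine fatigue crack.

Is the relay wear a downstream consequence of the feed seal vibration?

Yes

There is a causal chain: the feed seal vibration → the bearing vibration → the relay wear.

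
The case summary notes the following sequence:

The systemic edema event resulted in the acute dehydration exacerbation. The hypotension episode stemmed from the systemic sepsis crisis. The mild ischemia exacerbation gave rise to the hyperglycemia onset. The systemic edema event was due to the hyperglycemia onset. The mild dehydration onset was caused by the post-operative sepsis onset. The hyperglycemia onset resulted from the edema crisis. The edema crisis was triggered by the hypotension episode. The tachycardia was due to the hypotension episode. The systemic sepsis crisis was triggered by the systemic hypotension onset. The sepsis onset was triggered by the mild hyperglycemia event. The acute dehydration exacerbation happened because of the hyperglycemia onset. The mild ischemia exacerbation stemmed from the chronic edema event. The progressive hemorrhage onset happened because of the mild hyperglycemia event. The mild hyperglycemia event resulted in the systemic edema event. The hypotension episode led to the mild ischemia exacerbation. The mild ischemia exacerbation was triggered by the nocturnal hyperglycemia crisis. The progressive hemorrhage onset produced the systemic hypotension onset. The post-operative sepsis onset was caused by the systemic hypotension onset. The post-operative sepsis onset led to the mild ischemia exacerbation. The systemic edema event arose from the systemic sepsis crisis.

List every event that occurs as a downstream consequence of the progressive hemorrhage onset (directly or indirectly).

the acute dehydration exacerbation, the edema crisis, the hyperglycemia onset, the hypotension episode, the mild dehydration onset, the mild ischemia exacerbation, the post-operative sepsis onset, the systemic edema event, the systemic hypotension onset, the systemic sepsis crisis, the tachycardia

Direct effects: the systemic hypotension onset.
2 steps out: the systemic sepsis crisis, the post-operative sepsis onset.
3 steps out: the hypotension episode, the mild dehydration onset, the mild ischemia exacerbation, the systemic edema event.
4 steps out: the edema crisis, the tachycardia, the hyperglycemia onset, the acute dehydration exacerbation.
Not reachable from it: the chronic edema event, the mild hyperglycemia event, the sepsis onset, the nocturnal hyperglycemia crisis.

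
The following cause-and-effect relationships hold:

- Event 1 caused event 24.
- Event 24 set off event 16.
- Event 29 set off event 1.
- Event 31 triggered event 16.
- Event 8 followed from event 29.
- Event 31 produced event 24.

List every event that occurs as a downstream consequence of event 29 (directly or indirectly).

Direct effects: event 1, event 8.
2 steps out: event 24.
3 steps out: event 16.
Not reachable from it: event 31.

event 1, event 16, event 24, event 8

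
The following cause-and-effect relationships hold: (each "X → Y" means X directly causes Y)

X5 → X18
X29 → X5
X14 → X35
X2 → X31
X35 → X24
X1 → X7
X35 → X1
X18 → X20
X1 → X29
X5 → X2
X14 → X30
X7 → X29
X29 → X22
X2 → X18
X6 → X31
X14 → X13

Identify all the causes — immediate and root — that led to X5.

X1, X14, X29, X35, X7

Immediate cause of X5: X29.
Further upstream: X14, X35, X1, X7.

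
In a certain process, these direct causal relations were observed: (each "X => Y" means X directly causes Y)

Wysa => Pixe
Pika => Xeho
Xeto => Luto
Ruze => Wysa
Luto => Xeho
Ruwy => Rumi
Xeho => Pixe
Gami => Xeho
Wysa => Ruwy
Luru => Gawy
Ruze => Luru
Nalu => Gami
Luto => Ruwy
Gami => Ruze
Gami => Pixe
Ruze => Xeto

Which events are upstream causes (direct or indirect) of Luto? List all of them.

Immediate cause of Luto: Xeto.
Further upstream: Nalu, Gami, Ruze.

Gami, Nalu, Ruze, Xeto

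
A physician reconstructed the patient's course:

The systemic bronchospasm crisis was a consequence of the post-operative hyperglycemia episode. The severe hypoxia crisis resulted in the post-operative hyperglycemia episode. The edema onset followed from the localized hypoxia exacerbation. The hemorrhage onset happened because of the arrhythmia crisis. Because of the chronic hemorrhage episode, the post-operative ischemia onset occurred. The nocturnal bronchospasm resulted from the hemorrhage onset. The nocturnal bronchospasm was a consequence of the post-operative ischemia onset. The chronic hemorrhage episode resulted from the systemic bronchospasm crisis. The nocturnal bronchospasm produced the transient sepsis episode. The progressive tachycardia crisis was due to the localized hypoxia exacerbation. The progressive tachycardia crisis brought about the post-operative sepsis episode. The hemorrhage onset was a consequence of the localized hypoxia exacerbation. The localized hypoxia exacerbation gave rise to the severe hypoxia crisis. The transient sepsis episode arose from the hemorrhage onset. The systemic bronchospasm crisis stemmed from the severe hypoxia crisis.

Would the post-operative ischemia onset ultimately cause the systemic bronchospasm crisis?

The post-operative ischemia onset leads to the nocturnal bronchospasm, the transient sepsis episode; the systemic bronchospasm crisis is not among them.

No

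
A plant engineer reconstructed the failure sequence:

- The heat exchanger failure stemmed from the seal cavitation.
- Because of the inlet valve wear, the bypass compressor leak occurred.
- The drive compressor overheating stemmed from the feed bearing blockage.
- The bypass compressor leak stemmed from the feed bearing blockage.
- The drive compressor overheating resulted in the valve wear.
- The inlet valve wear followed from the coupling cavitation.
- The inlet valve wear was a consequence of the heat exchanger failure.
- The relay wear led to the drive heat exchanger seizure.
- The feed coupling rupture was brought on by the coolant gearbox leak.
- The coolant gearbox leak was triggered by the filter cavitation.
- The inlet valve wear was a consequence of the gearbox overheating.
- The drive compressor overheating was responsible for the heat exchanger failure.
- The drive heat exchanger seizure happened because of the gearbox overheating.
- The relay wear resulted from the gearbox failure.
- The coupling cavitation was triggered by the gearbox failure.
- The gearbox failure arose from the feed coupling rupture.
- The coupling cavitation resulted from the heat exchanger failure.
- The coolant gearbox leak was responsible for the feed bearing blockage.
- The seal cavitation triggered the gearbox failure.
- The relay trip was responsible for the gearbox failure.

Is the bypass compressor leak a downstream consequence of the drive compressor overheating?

Yes

There is a causal chain: the drive compressor overheating → the heat exchanger failure → the inlet valve wear → the bypass compressor leak.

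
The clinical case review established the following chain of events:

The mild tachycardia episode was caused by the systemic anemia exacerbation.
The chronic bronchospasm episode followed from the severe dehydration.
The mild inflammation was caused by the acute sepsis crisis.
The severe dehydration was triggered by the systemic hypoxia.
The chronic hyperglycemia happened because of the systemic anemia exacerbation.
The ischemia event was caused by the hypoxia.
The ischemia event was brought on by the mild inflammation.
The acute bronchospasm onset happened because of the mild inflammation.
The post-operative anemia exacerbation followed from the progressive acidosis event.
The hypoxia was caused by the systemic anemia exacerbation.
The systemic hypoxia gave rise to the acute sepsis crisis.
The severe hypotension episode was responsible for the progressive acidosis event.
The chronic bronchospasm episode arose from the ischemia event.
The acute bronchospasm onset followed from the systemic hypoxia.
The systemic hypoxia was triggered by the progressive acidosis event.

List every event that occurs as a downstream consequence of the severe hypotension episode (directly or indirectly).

the acute bronchospasm onset, the acute sepsis crisis, the chronic bronchospasm episode, the ischemia event, the mild inflammation, the post-operative anemia exacerbation, the progressive acidosis event, the severe dehydration, the systemic hypoxia

Direct effects: the progressive acidosis event.
2 steps out: the systemic hypoxia, the post-operative anemia exacerbation.
3 steps out: the acute sepsis crisis, the severe dehydration, the acute bronchospasm onset.
4 steps out: the mild inflammation, the chronic bronchospasm episode.
5 steps out: the ischemia event.
Not reachable from it: the systemic anemia exacerbation, the chronic hyperglycemia, the mild tachycardia episode, the hypoxia.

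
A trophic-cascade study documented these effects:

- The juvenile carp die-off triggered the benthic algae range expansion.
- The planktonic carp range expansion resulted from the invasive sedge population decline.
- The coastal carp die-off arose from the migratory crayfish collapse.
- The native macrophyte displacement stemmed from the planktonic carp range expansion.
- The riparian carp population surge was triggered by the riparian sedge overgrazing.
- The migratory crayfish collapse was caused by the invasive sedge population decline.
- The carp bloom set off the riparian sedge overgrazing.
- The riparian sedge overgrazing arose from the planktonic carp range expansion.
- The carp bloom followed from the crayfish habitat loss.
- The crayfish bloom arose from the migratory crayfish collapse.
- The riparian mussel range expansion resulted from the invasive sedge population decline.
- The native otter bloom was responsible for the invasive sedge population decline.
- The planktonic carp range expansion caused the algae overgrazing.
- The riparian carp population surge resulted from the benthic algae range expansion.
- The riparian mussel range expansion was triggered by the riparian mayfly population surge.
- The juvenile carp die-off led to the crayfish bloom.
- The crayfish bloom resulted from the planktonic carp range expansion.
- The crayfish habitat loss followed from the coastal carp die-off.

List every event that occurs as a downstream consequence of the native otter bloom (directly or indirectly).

the algae overgrazing, the carp bloom, the coastal carp die-off, the crayfish bloom, the crayfish habitat loss, the invasive sedge population decline, the migratory crayfish collapse, the native macrophyte displacement, the planktonic carp range expansion, the riparian carp population surge, the riparian mussel range expansion, the riparian sedge overgrazing

Direct effects: the invasive sedge population decline.
2 steps out: the migratory crayfish collapse, the planktonic carp range expansion, the riparian mussel range expansion.
3 steps out: the coastal carp die-off, the native macrophyte displacement, the algae overgrazing, the crayfish bloom, the riparian sedge overgrazing.
4 steps out: the crayfish habitat loss, the riparian carp population surge.
5 steps out: the carp bloom.
Not reachable from it: the riparian mayfly population surge, the juvenile carp die-off, the benthic algae range expansion.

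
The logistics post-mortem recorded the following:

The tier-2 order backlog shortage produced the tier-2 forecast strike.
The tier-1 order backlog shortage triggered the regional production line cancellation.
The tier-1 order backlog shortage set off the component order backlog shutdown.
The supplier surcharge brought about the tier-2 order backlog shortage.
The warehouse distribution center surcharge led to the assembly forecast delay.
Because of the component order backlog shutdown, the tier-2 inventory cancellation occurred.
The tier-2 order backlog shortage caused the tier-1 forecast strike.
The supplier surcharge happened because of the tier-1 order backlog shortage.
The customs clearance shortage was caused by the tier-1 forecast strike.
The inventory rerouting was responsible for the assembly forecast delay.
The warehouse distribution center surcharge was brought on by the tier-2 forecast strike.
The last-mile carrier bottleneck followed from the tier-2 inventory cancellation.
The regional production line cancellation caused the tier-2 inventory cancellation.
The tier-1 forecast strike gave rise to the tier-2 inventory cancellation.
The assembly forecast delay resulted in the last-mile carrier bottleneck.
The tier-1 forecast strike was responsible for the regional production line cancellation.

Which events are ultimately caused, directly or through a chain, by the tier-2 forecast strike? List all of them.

the assembly forecast delay, the last-mile carrier bottleneck, the warehouse distribution center surcharge

Direct effects: the warehouse distribution center surcharge.
2 steps out: the assembly forecast delay.
3 steps out: the last-mile carrier bottleneck.
Not reachable from it: the tier-1 order backlog shortage, the supplier surcharge, the tier-2 order backlog shortage, the tier-1 forecast strike, the regional production line cancellation, the component order backlog shutdown, the tier-2 inventory cancellation, the customs clearance shortage, the inventory rerouting.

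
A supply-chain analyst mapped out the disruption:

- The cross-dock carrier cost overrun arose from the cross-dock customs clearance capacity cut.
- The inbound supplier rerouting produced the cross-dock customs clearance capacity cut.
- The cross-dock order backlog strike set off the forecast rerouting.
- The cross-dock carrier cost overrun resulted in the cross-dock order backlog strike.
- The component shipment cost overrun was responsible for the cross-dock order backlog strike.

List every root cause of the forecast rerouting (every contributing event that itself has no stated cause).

Tracing upstream from the forecast rerouting: the forecast rerouting ← the cross-dock order backlog strike ← the cross-dock carrier cost overrun ← the cross-dock customs clearance capacity cut ← the inbound supplier rerouting.
A separate upstream branch: the forecast rerouting ← the cross-dock order backlog strike ← the component shipment cost overrun.
Each of those chain origins has no stated cause.

the component shipment cost overrun, the inbound supplier rerouting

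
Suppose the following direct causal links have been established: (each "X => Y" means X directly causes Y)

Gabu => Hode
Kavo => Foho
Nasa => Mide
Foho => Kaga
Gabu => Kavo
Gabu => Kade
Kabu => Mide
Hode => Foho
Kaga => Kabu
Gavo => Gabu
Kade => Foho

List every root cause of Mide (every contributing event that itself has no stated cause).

Tracing upstream from Mide: Mide ← Kabu ← Kaga ← Foho ← Kade ← Gabu ← Gavo.
A separate upstream branch: Mide ← Nasa.
Each of those chain origins has no stated cause.

Gavo, Nasa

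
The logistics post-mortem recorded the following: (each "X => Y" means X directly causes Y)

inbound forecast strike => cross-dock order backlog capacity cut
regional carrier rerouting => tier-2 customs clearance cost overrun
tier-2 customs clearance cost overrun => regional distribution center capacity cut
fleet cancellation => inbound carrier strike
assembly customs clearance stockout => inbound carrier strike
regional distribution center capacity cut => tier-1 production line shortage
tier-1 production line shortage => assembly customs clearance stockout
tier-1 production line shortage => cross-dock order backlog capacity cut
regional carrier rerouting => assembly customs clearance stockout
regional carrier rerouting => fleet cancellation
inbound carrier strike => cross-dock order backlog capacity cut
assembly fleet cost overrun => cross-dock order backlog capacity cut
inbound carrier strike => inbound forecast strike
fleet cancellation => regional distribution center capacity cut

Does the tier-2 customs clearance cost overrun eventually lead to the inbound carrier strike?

Yes

There is a causal chain: the tier-2 customs clearance cost overrun → the regional distribution center capacity cut → the tier-1 production line shortage → the assembly customs clearance stockout → the inbound carrier strike.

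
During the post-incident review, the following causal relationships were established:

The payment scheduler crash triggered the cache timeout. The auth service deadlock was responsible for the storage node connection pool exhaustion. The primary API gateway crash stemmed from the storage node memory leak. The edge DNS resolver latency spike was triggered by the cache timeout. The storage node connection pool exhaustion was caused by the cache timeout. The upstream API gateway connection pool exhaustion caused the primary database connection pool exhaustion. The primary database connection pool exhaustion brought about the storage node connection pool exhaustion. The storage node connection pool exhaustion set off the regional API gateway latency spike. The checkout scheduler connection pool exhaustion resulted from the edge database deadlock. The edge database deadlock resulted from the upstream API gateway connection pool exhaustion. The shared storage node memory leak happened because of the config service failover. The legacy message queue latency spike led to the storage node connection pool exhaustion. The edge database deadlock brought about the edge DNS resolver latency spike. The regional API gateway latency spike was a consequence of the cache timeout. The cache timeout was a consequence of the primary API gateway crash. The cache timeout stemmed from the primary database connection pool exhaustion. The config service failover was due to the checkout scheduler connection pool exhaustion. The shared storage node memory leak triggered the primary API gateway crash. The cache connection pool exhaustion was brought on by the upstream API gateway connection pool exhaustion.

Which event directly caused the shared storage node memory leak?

the config service failover

Upstream contributors include the upstream API gateway connection pool exhaustion, the edge database deadlock, the checkout scheduler connection pool exhaustion, but only the config service failover feeds directly into the shared storage node memory leak.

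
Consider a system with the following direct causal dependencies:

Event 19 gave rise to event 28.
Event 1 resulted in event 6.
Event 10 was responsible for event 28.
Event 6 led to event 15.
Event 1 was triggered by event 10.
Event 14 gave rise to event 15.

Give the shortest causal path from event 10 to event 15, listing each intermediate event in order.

event 10 → event 1 → event 6 → event 15

event 10 → event 1
event 1 → event 6
event 6 → event 15
Length: 3 steps.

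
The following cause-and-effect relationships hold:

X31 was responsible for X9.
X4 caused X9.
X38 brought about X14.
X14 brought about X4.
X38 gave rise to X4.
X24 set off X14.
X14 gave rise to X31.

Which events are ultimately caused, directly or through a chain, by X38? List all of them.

X14, X31, X4, X9

Direct effects: X14, X4.
2 steps out: X31, X9.
Not reachable from it: X24.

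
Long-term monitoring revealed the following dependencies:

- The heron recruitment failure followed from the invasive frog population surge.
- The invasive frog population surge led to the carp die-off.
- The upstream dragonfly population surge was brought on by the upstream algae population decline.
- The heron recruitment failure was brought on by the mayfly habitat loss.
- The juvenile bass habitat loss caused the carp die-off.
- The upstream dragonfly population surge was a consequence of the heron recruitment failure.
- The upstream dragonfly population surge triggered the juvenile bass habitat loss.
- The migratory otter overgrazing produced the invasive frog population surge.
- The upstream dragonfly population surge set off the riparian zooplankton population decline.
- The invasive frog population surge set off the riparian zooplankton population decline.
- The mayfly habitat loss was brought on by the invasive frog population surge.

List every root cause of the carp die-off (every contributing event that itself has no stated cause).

the migratory otter overgrazing, the upstream algae population decline

Tracing upstream from the carp die-off: the carp die-off ← the juvenile bass habitat loss ← the upstream dragonfly population surge ← the upstream algae population decline.
A separate upstream branch: the carp die-off ← the invasive frog population surge ← the migratory otter overgrazing.
Each of those chain origins has no stated cause.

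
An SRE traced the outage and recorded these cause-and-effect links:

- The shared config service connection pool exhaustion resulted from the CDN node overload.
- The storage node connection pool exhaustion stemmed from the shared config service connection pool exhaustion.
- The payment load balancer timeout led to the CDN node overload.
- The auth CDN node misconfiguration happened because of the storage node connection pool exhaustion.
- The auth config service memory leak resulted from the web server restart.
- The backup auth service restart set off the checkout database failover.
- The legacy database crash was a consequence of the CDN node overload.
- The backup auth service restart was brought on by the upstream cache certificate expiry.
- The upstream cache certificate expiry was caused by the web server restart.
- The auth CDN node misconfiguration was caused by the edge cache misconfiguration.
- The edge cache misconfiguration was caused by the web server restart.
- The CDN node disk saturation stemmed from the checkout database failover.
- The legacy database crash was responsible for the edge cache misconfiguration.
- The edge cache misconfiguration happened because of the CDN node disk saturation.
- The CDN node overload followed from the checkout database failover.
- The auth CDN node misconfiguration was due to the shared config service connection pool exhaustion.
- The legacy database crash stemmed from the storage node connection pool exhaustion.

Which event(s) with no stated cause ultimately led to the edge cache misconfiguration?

the payment load balancer timeout, the web server restart

Tracing upstream from the edge cache misconfiguration: the edge cache misconfiguration ← the web server restart.
A separate upstream branch: the edge cache misconfiguration ← the legacy database crash ← the CDN node overload ← the payment load balancer timeout.
Each of those chain origins has no stated cause.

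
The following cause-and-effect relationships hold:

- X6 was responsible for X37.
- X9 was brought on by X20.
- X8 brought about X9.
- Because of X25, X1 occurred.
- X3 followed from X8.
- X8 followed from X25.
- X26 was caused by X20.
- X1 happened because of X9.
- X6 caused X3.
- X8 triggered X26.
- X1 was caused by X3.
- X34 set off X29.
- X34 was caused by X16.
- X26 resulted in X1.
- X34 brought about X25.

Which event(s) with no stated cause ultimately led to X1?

X16, X20, X6

Tracing upstream from X1: X1 ← X25 ← X34 ← X16.
A separate upstream branch: X1 ← X3 ← X6.
A separate upstream branch: X1 ← X26 ← X20.
Each of those chain origins has no stated cause.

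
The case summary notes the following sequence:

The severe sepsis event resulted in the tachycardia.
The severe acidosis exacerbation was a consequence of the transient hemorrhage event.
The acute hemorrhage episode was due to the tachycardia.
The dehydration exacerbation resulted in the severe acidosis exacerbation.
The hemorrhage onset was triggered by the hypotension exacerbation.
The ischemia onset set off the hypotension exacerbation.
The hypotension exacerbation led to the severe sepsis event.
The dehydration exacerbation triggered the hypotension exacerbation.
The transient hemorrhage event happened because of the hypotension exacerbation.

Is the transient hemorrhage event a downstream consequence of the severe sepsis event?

No

The severe sepsis event leads to the tachycardia, the acute hemorrhage episode; the transient hemorrhage event is not among them.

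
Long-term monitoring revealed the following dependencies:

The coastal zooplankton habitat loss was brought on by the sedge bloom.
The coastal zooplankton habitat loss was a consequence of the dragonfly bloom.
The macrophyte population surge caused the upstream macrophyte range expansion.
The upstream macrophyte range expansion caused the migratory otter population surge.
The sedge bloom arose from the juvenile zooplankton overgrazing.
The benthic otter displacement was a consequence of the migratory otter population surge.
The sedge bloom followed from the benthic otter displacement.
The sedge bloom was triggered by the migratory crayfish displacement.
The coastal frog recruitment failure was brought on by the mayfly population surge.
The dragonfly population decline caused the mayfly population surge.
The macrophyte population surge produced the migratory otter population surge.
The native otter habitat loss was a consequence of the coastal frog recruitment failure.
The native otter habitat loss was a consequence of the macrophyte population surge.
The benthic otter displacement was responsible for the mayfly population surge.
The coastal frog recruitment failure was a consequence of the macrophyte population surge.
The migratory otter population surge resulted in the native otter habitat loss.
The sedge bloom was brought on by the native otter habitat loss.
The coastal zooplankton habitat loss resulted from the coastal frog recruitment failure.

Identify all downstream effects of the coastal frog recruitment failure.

the coastal zooplankton habitat loss, the native otter habitat loss, the sedge bloom

Direct effects: the native otter habitat loss, the coastal zooplankton habitat loss.
2 steps out: the sedge bloom.
Not reachable from it: the macrophyte population surge, the upstream macrophyte range expansion, the migratory otter population surge, the benthic otter displacement, the dragonfly population decline, the mayfly population surge, the migratory crayfish displacement, the juvenile zooplankton overgrazing, the dragonfly bloom.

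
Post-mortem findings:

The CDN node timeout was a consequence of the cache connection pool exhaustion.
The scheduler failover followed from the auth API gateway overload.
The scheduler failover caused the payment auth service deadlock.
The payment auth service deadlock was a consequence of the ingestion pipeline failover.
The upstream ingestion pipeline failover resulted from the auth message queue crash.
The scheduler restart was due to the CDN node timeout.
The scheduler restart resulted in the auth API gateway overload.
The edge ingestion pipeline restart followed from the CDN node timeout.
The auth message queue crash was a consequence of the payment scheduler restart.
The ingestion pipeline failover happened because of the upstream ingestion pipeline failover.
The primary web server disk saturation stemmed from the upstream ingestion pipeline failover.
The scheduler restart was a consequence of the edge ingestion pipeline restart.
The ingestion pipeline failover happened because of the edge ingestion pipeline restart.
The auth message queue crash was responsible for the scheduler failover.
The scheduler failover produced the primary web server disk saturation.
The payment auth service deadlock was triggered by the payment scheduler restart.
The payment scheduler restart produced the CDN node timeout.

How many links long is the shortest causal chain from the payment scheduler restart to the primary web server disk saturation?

3

Shortest chain: the payment scheduler restart → the auth message queue crash → the upstream ingestion pipeline failover → the primary web server disk saturation.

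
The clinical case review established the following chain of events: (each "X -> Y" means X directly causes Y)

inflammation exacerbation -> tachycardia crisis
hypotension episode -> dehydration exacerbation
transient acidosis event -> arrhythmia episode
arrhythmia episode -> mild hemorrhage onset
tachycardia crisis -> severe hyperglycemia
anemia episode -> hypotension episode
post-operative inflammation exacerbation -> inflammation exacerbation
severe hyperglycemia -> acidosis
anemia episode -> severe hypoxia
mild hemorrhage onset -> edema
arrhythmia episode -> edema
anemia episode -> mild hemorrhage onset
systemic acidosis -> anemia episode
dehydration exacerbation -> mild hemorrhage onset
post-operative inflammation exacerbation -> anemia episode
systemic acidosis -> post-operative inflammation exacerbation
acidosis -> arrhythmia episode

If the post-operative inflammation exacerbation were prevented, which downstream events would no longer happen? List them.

the acidosis, the inflammation exacerbation, the severe hyperglycemia, the tachycardia crisis

Downstream of the post-operative inflammation exacerbation: the inflammation exacerbation, the tachycardia crisis, the severe hyperglycemia, the acidosis, the anemia episode, the hypotension episode, the dehydration exacerbation, the severe hypoxia, the arrhythmia episode, the mild hemorrhage onset, the edema.
Of those, still caused via another path: the anemia episode, the hypotension episode, the dehydration exacerbation, the severe hypoxia, the arrhythmia episode, the mild hemorrhage onset, the edema.
The remainder have no surviving cause.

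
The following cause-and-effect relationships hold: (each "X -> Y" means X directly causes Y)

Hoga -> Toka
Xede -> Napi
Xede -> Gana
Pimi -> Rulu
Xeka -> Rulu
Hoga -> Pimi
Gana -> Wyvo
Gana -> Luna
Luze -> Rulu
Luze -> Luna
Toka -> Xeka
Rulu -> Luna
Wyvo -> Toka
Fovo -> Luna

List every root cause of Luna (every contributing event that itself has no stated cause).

Fovo, Hoga, Luze, Xede

Tracing upstream from Luna: Luna ← Gana ← Xede.
A separate upstream branch: Luna ← Fovo.
A separate upstream branch: Luna ← Rulu ← Pimi ← Hoga.
A separate upstream branch: Luna ← Luze.
Each of those chain origins has no stated cause.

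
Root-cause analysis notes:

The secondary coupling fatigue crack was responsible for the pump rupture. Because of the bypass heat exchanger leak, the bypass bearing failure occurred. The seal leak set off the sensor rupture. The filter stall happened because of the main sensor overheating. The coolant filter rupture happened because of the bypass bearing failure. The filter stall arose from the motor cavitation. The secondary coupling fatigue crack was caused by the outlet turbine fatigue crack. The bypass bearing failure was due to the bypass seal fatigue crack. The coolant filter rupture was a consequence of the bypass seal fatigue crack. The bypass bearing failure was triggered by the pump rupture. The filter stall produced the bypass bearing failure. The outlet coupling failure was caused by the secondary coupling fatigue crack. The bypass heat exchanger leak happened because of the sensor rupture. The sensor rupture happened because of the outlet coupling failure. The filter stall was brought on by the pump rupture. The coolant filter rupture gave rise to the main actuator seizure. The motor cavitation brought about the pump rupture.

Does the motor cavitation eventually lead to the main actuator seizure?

Yes

There is a causal chain: the motor cavitation → the pump rupture → the bypass bearing failure → the coolant filter rupture → the main actuator seizure.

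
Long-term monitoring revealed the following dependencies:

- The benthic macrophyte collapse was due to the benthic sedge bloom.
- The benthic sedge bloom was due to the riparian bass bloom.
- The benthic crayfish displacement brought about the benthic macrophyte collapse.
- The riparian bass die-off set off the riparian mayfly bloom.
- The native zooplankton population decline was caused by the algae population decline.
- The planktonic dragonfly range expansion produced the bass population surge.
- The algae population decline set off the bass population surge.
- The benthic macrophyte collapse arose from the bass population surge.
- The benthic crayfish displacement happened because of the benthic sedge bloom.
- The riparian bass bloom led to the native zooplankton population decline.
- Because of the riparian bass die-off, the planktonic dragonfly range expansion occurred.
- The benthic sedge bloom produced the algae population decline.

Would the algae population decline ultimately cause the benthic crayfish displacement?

The algae population decline leads to the bass population surge, the benthic macrophyte collapse, the native zooplankton population decline; the benthic crayfish displacement is not among them.

No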